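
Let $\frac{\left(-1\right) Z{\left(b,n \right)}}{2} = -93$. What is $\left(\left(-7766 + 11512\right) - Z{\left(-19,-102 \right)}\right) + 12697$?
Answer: $16257$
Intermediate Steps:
$Z{\left(b,n \right)} = 186$ ($Z{\left(b,n \right)} = \left(-2\right) \left(-93\right) = 186$)
$\left(\left(-7766 + 11512\right) - Z{\left(-19,-102 \right)}\right) + 12697 = \left(\left(-7766 + 11512\right) - 186\right) + 12697 = \left(3746 - 186\right) + 12697 = 3560 + 12697 = 16257$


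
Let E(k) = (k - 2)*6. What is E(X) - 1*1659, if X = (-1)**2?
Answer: -1665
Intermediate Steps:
X = 1
E(k) = -12 + 6*k (E(k) = (-2 + k)*6 = -12 + 6*k)
E(X) - 1*1659 = (-12 + 6*1) - 1*1659 = (-12 + 6) - 1659 = -6 - 1659 = -1665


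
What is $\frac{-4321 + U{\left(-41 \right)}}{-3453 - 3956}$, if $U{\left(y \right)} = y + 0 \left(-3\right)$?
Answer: $\frac{4362}{7409} \approx 0.58874$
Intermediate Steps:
$U{\left(y \right)} = y$ ($U{\left(y \right)} = y + 0 = y$)
$\frac{-4321 + U{\left(-41 \right)}}{-3453 - 3956} = \frac{-4321 - 41}{-3453 - 3956} = - \frac{4362}{-7409} = \left(-4362\right) \left(- \frac{1}{7409}\right) = \frac{4362}{7409}$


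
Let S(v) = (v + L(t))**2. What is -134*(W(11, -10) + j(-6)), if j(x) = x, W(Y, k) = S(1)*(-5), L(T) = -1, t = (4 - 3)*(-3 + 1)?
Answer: 804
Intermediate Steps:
t = -2 (t = 1*(-2) = -2)
S(v) = (-1 + v)**2 (S(v) = (v - 1)**2 = (-1 + v)**2)
W(Y, k) = 0 (W(Y, k) = (-1 + 1)**2*(-5) = 0**2*(-5) = 0*(-5) = 0)
-134*(W(11, -10) + j(-6)) = -134*(0 - 6) = -134*(-6) = 804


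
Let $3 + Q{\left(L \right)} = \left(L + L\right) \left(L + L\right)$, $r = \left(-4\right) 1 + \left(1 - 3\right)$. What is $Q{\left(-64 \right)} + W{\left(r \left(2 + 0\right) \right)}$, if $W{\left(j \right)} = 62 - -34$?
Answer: $16477$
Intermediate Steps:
$r = -6$ ($r = -4 - 2 = -6$)
$W{\left(j \right)} = 96$ ($W{\left(j \right)} = 62 + 34 = 96$)
$Q{\left(L \right)} = -3 + 4 L^{2}$ ($Q{\left(L \right)} = -3 + \left(L + L\right) \left(L + L\right) = -3 + 2 L 2 L = -3 + 4 L^{2}$)
$Q{\left(-64 \right)} + W{\left(r \left(2 + 0\right) \right)} = \left(-3 + 4 \left(-64\right)^{2}\right) + 96 = \left(-3 + 4 \cdot 4096\right) + 96 = \left(-3 + 16384\right) + 96 = 16381 + 96 = 16477$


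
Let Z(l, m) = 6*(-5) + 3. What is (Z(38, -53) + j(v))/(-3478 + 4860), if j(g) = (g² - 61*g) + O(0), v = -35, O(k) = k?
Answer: 3333/1382 ≈ 2.4117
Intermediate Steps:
Z(l, m) = -27 (Z(l, m) = -30 + 3 = -27)
j(g) = g² - 61*g (j(g) = (g² - 61*g) + 0 = g² - 61*g)
(Z(38, -53) + j(v))/(-3478 + 4860) = (-27 - 35*(-61 - 35))/(-3478 + 4860) = (-27 - 35*(-96))/1382 = (-27 + 3360)*(1/1382) = 3333*(1/1382) = 3333/1382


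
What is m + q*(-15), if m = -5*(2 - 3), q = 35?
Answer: -520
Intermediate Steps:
m = 5 (m = -5*(-1) = 5)
m + q*(-15) = 5 + 35*(-15) = 5 - 525 = -520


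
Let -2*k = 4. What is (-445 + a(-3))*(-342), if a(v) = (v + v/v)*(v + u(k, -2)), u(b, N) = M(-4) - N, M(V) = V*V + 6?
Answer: 166554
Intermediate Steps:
M(V) = 6 + V² (M(V) = V² + 6 = 6 + V²)
k = -2 (k = -½*4 = -2)
u(b, N) = 22 - N (u(b, N) = (6 + (-4)²) - N = (6 + 16) - N = 22 - N)
a(v) = (1 + v)*(24 + v) (a(v) = (v + v/v)*(v + (22 - 1*(-2))) = (v + 1)*(v + (22 + 2)) = (1 + v)*(v + 24) = (1 + v)*(24 + v))
(-445 + a(-3))*(-342) = (-445 + (24 + (-3)² + 25*(-3)))*(-342) = (-445 + (24 + 9 - 75))*(-342) = (-445 - 42)*(-342) = -487*(-342) = 166554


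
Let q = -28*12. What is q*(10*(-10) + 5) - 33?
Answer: 31887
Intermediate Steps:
q = -336
q*(10*(-10) + 5) - 33 = -336*(10*(-10) + 5) - 33 = -336*(-100 + 5) - 33 = -336*(-95) - 33 = 31920 - 33 = 31887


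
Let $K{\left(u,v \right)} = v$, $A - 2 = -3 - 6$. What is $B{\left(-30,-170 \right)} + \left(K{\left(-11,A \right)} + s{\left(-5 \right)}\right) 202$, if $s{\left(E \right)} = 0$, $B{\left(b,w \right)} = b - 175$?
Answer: $-1619$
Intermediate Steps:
$B{\left(b,w \right)} = -175 + b$
$A = -7$ ($A = 2 - 9 = -7$)
$B{\left(-30,-170 \right)} + \left(K{\left(-11,A \right)} + s{\left(-5 \right)}\right) 202 = \left(-175 - 30\right) + \left(-7 + 0\right) 202 = -205 - 1414 = -1619$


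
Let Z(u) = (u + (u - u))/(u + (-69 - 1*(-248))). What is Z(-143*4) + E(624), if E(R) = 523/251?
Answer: 349111/98643 ≈ 3.5391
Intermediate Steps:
Z(u) = u/(179 + u) (Z(u) = (u + 0)/(u + (-69 + 248)) = u/(u + 179) = u/(179 + u))
E(R) = 523/251 (E(R) = 523*(1/251) = 523/251)
Z(-143*4) + E(624) = (-143*4)/(179 - 143*4) + 523/251 = -572/(179 - 572) + 523/251 = -572/(-393) + 523/251 = -572*(-1/393) + 523/251 = 572/393 + 523/251 = 349111/98643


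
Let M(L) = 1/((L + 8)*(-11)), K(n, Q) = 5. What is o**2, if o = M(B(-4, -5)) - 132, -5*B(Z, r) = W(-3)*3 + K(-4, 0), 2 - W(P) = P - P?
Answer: 1773504769/101761 ≈ 17428.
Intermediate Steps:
W(P) = 2 (W(P) = 2 - (P - P) = 2 - 1*0 = 2 + 0 = 2)
B(Z, r) = -11/5 (B(Z, r) = -(2*3 + 5)/5 = -(6 + 5)/5 = -1/5*11 = -11/5)
M(L) = -1/(11*(8 + L)) (M(L) = -1/11/(8 + L) = -1/(11*(8 + L)))
o = -42113/319 (o = -1/(88 + 11*(-11/5)) - 132 = -1/(88 - 121/5) - 132 = -1/319/5 - 132 = -1*5/319 - 132 = -5/319 - 132 = -42113/319 ≈ -132.02)
o**2 = (-42113/319)**2 = 1773504769/101761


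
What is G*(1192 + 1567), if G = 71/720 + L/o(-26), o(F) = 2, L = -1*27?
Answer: -26621591/720 ≈ -36974.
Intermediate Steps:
L = -27
G = -9649/720 (G = 71/720 - 27/2 = -9649/720 ≈ -13.401)
G*(1192 + 1567) = -9649*(1192 + 1567)/720 = -9649/720*2759 = -26621591/720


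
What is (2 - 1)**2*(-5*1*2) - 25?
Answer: -35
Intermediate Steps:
(2 - 1)**2*(-5*1*2) - 25 = 1**2*(-5*2) - 25 = 1*(-10) - 25 = -10 - 25 = -35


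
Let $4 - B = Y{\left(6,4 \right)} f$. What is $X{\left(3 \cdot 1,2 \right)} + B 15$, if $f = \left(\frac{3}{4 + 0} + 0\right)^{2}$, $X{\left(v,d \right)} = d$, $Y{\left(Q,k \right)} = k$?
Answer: $\frac{113}{4} \approx 28.25$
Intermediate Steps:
$f = \frac{9}{16}$ ($f = \left(\frac{3}{4} + 0\right)^{2} = \left(\frac{3}{4}\right)^{2} = \frac{9}{16} \approx 0.5625$)
$B = \frac{7}{4}$ ($B = 4 - 4 \cdot \frac{9}{16} = 4 - \frac{9}{4} = \frac{7}{4} \approx 1.75$)
$X{\left(3 \cdot 1,2 \right)} + B 15 = 2 + \frac{7}{4} \cdot 15 = 2 + \frac{105}{4} = \frac{113}{4}$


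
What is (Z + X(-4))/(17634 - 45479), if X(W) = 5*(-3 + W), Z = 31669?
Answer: -31634/27845 ≈ -1.1361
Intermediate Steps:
X(W) = -15 + 5*W
(Z + X(-4))/(17634 - 45479) = (31669 + (-15 + 5*(-4)))/(17634 - 45479) = (31669 + (-15 - 20))/(-27845) = (31669 - 35)*(-1/27845) = 31634*(-1/27845) = -31634/27845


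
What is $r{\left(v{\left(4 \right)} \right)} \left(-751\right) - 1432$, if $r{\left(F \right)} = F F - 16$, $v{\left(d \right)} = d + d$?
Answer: $-37480$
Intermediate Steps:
$v{\left(d \right)} = 2 d$
$r{\left(F \right)} = -16 + F^{2}$ ($r{\left(F \right)} = F^{2} - 16 = -16 + F^{2}$)
$r{\left(v{\left(4 \right)} \right)} \left(-751\right) - 1432 = \left(-16 + \left(2 \cdot 4\right)^{2}\right) \left(-751\right) - 1432 = \left(-16 + 8^{2}\right) \left(-751\right) - 1432 = \left(-16 + 64\right) \left(-751\right) - 1432 = 48 \left(-751\right) - 1432 = -36048 - 1432 = -37480$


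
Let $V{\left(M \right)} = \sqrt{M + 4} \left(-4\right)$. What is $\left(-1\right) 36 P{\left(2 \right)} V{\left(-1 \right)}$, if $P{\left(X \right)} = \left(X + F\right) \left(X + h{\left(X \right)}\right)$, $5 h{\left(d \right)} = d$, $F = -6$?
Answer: $- \frac{6912 \sqrt{3}}{5} \approx -2394.4$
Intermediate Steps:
$h{\left(d \right)} = \frac{d}{5}$
$P{\left(X \right)} = \frac{6 X \left(-6 + X\right)}{5}$ ($P{\left(X \right)} = \left(X - 6\right) \left(X + \frac{X}{5}\right) = \left(-6 + X\right) \frac{6 X}{5} = \frac{6 X \left(-6 + X\right)}{5}$)
$V{\left(M \right)} = - 4 \sqrt{4 + M}$ ($V{\left(M \right)} = \sqrt{4 + M} \left(-4\right) = - 4 \sqrt{4 + M}$)
$\left(-1\right) 36 P{\left(2 \right)} V{\left(-1 \right)} = \left(-1\right) 36 \cdot \frac{6}{5} \cdot 2 \left(-6 + 2\right) \left(- 4 \sqrt{4 - 1}\right) = - 36 \cdot \frac{6}{5} \cdot 2 \left(-4\right) \left(- 4 \sqrt{3}\right) = \left(-36\right) \left(- \frac{48}{5}\right) \left(- 4 \sqrt{3}\right) = \frac{1728 \left(- 4 \sqrt{3}\right)}{5} = - \frac{6912 \sqrt{3}}{5}$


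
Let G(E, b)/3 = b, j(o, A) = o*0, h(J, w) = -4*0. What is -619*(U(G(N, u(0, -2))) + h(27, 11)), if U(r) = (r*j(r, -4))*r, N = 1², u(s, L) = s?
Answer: 0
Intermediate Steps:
h(J, w) = 0
N = 1
j(o, A) = 0
G(E, b) = 3*b
U(r) = 0 (U(r) = (r*0)*r = 0*r = 0)
-619*(U(G(N, u(0, -2))) + h(27, 11)) = -619*(0 + 0) = -619*0 = 0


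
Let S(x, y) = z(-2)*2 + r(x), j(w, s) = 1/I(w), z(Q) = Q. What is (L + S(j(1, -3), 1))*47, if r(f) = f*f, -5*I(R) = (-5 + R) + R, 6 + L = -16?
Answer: -9823/9 ≈ -1091.4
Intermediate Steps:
L = -22 (L = -6 - 16 = -22)
I(R) = 1 - 2*R/5 (I(R) = -((-5 + R) + R)/5 = -(-5 + 2*R)/5 = 1 - 2*R/5)
r(f) = f**2
j(w, s) = 1/(1 - 2*w/5)
S(x, y) = -4 + x**2 (S(x, y) = -2*2 + x**2 = -4 + x**2)
(L + S(j(1, -3), 1))*47 = (-22 + (-4 + (-5/(-5 + 2*1))**2))*47 = (-22 + (-4 + (-5/(-5 + 2))**2))*47 = (-22 + (-4 + (-5/(-3))**2))*47 = (-22 + (-4 + (-5*(-1/3))**2))*47 = (-22 + (-4 + (5/3)**2))*47 = (-22 + (-4 + 25/9))*47 = (-22 - 11/9)*47 = -209/9*47 = -9823/9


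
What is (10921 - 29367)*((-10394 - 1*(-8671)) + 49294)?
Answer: -877494666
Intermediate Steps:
(10921 - 29367)*((-10394 - 1*(-8671)) + 49294) = -18446*((-10394 + 8671) + 49294) = -18446*(-1723 + 49294) = -18446*47571 = -877494666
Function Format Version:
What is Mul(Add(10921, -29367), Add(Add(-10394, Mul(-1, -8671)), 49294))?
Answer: -877494666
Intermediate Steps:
Mul(Add(10921, -29367), Add(Add(-10394, Mul(-1, -8671)), 49294)) = Mul(-18446, Add(Add(-10394, 8671), 49294)) = Mul(-18446, Add(-1723, 49294)) = Mul(-18446, 47571) = -877494666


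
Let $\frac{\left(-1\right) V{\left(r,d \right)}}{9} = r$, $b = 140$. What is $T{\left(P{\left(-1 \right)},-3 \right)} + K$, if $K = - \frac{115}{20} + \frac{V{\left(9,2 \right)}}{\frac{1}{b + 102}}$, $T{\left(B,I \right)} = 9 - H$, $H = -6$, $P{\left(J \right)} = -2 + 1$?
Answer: $- \frac{78371}{4} \approx -19593.0$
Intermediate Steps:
$V{\left(r,d \right)} = - 9 r$
$P{\left(J \right)} = -1$
$T{\left(B,I \right)} = 15$ ($T{\left(B,I \right)} = 9 - -6 = 9 + 6 = 15$)
$K = - \frac{78431}{4}$ ($K = - \frac{115}{20} + \frac{\left(-9\right) 9}{\frac{1}{140 + 102}} = \left(-115\right) \frac{1}{20} - \frac{81}{\frac{1}{242}} = - \frac{23}{4} - 81 \frac{1}{\frac{1}{242}} = - \frac{23}{4} - 19602 = - \frac{78431}{4} \approx -19608.0$)
$T{\left(P{\left(-1 \right)},-3 \right)} + K = 15 - \frac{78431}{4} = - \frac{78371}{4}$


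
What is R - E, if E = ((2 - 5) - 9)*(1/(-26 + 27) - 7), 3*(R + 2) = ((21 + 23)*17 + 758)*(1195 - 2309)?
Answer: -559302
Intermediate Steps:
R = -559230 (R = -2 + (((21 + 23)*17 + 758)*(1195 - 2309))/3 = -2 + ((44*17 + 758)*(-1114))/3 = -2 + ((748 + 758)*(-1114))/3 = -2 + (1506*(-1114))/3 = -2 + (⅓)*(-1677684) = -2 - 559228 = -559230)
E = 72 (E = (-3 - 9)*(1/1 - 7) = -12*(1 - 7) = -12*(-6) = 72)
R - E = -559230 - 1*72 = -559230 - 72 = -559302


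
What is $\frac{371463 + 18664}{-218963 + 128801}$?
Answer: $- \frac{390127}{90162} \approx -4.327$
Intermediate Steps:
$\frac{371463 + 18664}{-218963 + 128801} = \frac{390127}{-90162} = 390127 \left(- \frac{1}{90162}\right) = - \frac{390127}{90162}$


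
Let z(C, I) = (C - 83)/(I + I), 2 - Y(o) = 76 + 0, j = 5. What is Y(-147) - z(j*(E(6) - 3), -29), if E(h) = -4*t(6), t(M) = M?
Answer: -2255/29 ≈ -77.759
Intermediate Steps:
Y(o) = -74 (Y(o) = 2 - (76 + 0) = 2 - 1*76 = 2 - 76 = -74)
E(h) = -24 (E(h) = -4*6 = -24)
z(C, I) = (-83 + C)/(2*I) (z(C, I) = (-83 + C)/((2*I)) = (-83 + C)*(1/(2*I)) = (-83 + C)/(2*I))
Y(-147) - z(j*(E(6) - 3), -29) = -74 - (-83 + 5*(-24 - 3))/(2*(-29)) = -74 - (-1)*(-83 + 5*(-27))/(2*29) = -74 - (-1)*(-83 - 135)/(2*29) = -74 - (-1)*(-218)/(2*29) = -74 - 1*109/29 = -74 - 109/29 = -2255/29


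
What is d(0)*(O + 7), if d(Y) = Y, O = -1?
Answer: 0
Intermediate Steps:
d(0)*(O + 7) = 0*(-1 + 7) = 0*6 = 0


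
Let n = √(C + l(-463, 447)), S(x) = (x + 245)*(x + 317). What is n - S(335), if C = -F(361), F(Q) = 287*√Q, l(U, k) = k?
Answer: -378160 + I*√5006 ≈ -3.7816e+5 + 70.753*I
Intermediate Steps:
S(x) = (245 + x)*(317 + x)
C = -5453 (C = -287*√361 = -287*19 = -1*5453 = -5453)
n = I*√5006 (n = √(-5453 + 447) = √(-5006) = I*√5006 ≈ 70.753*I)
n - S(335) = I*√5006 - (77665 + 335² + 562*335) = I*√5006 - (77665 + 112225 + 188270) = I*√5006 - 1*378160 = I*√5006 - 378160 = -378160 + I*√5006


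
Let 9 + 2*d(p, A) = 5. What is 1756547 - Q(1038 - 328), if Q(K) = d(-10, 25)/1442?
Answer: 1266470388/721 ≈ 1.7565e+6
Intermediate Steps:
d(p, A) = -2 (d(p, A) = -9/2 + (½)*5 = -9/2 + 5/2 = -2)
Q(K) = -1/721 (Q(K) = -2/1442 = -2*1/1442 = -1/721)
1756547 - Q(1038 - 328) = 1756547 - 1*(-1/721) = 1756547 + 1/721 = 1266470388/721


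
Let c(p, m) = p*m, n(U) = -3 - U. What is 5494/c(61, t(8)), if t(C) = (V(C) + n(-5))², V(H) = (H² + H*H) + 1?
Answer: 5494/1046821 ≈ 0.0052483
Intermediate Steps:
V(H) = 1 + 2*H² (V(H) = (H² + H²) + 1 = 2*H² + 1 = 1 + 2*H²)
t(C) = (3 + 2*C²)² (t(C) = ((1 + 2*C²) + (-3 - 1*(-5)))² = ((1 + 2*C²) + (-3 + 5))² = ((1 + 2*C²) + 2)² = (3 + 2*C²)²)
c(p, m) = m*p
5494/c(61, t(8)) = 5494/(((3 + 2*8²)²*61)) = 5494/(((3 + 2*64)²*61)) = 5494/(((3 + 128)²*61)) = 5494/((131²*61)) = 5494/((17161*61)) = 5494/1046821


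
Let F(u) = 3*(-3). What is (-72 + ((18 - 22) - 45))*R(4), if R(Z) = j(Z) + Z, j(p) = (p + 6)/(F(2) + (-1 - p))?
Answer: -2783/7 ≈ -397.57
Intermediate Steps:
F(u) = -9
j(p) = (6 + p)/(-10 - p) (j(p) = (p + 6)/(-9 + (-1 - p)) = (6 + p)/(-10 - p))
R(Z) = Z + (-6 - Z)/(10 + Z) (R(Z) = (-6 - Z)/(10 + Z) + Z = Z + (-6 - Z)/(10 + Z))
(-72 + ((18 - 22) - 45))*R(4) = (-72 + ((18 - 22) - 45))*((-6 - 1*4 + 4*(10 + 4))/(10 + 4)) = (-72 + (-4 - 45))*((-6 - 4 + 4*14)/14) = (-72 - 49)*((-6 - 4 + 56)/14) = -121*46/14 = -121*23/7 = -2783/7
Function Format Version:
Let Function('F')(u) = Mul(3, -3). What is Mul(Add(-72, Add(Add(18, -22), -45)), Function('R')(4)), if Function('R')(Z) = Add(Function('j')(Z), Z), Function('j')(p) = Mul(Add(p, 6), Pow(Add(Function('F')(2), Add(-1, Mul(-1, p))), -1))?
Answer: Rational(-2783, 7) ≈ -397.57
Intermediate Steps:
Function('F')(u) = -9
Function('j')(p) = Mul(Pow(Add(-10, Mul(-1, p)), -1), Add(6, p)) (Function('j')(p) = Mul(Add(p, 6), Pow(Add(-9, Add(-1, Mul(-1, p))), -1)) = Mul(Add(6, p), Pow(Add(-10, Mul(-1, p)), -1)) = Mul(Pow(Add(-10, Mul(-1, p)), -1), Add(6, p)))
Function('R')(Z) = Add(Z, Mul(Pow(Add(10, Z), -1), Add(-6, Mul(-1, Z)))) (Function('R')(Z) = Add(Mul(Pow(Add(10, Z), -1), Add(-6, Mul(-1, Z))), Z) = Add(Z, Mul(Pow(Add(10, Z), -1), Add(-6, Mul(-1, Z)))))
Mul(Add(-72, Add(Add(18, -22), -45)), Function('R')(4)) = Mul(Add(-72, Add(Add(18, -22), -45)), Mul(Pow(Add(10, 4), -1), Add(-6, Mul(-1, 4), Mul(4, Add(10, 4))))) = Mul(Add(-72, Add(-4, -45)), Mul(Pow(14, -1), Add(-6, -4, Mul(4, 14)))) = Mul(Add(-72, -49), Mul(Rational(1, 14), Add(-6, -4, 56))) = Mul(-121, Mul(Rational(1, 14), 46)) = Mul(-121, Rational(23, 7)) = Rational(-2783, 7)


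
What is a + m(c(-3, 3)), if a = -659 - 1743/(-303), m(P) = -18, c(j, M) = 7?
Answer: -67796/101 ≈ -671.25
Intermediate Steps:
a = -65978/101 (a = -659 - 1743*(-1/303) = -659 + 581/101 = -65978/101 ≈ -653.25)
a + m(c(-3, 3)) = -65978/101 - 18 = -67796/101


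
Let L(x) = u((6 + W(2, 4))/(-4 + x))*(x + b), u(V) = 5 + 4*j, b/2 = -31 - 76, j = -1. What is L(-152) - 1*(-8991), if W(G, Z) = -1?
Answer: 8625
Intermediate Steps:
b = -214 (b = 2*(-31 - 76) = 2*(-107) = -214)
u(V) = 1 (u(V) = 5 + 4*(-1) = 5 - 4 = 1)
L(x) = -214 + x (L(x) = 1*(x - 214) = 1*(-214 + x) = -214 + x)
L(-152) - 1*(-8991) = (-214 - 152) - 1*(-8991) = -366 + 8991 = 8625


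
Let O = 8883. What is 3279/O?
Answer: 1093/2961 ≈ 0.36913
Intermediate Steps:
3279/O = 3279/8883 = 3279*(1/8883) = 1093/2961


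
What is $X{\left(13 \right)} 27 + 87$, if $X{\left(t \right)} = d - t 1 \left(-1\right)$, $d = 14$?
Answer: $816$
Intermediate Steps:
$X{\left(t \right)} = 14 + t$ ($X{\left(t \right)} = 14 - t 1 \left(-1\right) = 14 - t \left(-1\right) = 14 - - t = 14 + t$)
$X{\left(13 \right)} 27 + 87 = \left(14 + 13\right) 27 + 87 = 27 \cdot 27 + 87 = 729 + 87 = 816$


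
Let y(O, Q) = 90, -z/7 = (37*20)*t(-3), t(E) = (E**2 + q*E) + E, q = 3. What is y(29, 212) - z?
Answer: -15450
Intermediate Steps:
t(E) = E**2 + 4*E (t(E) = (E**2 + 3*E) + E = E**2 + 4*E)
z = 15540 (z = -7*37*20*(-3*(4 - 3)) = -5180*(-3*1) = -5180*(-3) = -7*(-2220) = 15540)
y(29, 212) - z = 90 - 1*15540 = 90 - 15540 = -15450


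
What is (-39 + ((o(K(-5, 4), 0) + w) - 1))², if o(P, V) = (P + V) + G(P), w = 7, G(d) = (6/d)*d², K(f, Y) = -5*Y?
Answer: 29929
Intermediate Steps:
G(d) = 6*d
o(P, V) = V + 7*P (o(P, V) = (P + V) + 6*P = V + 7*P)
(-39 + ((o(K(-5, 4), 0) + w) - 1))² = (-39 + (((0 + 7*(-5*4)) + 7) - 1))² = (-39 + (((0 + 7*(-20)) + 7) - 1))² = (-39 + (((0 - 140) + 7) - 1))² = (-39 + ((-140 + 7) - 1))² = (-39 + (-133 - 1))² = (-39 - 134)² = (-173)² = 29929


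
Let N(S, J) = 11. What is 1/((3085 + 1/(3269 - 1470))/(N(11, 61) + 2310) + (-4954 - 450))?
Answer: -4175479/22558738600 ≈ -0.00018509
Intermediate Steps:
1/((3085 + 1/(3269 - 1470))/(N(11, 61) + 2310) + (-4954 - 450)) = 1/((3085 + 1/(3269 - 1470))/(11 + 2310) + (-4954 - 450)) = 1/((3085 + 1/1799)/2321 - 5404) = 1/((3085 + 1/1799)*(1/2321) - 5404) = 1/((5549916/1799)*(1/2321) - 5404) = 1/(5549916/4175479 - 5404) = 1/(-22558738600/4175479) = -4175479/22558738600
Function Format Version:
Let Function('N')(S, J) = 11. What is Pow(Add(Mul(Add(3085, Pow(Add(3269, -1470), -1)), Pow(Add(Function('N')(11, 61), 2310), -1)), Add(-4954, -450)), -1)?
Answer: Rational(-4175479, 22558738600) ≈ -0.00018509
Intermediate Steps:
Pow(Add(Mul(Add(3085, Pow(Add(3269, -1470), -1)), Pow(Add(Function('N')(11, 61), 2310), -1)), Add(-4954, -450)), -1) = Pow(Add(Mul(Add(3085, Pow(Add(3269, -1470), -1)), Pow(Add(11, 2310), -1)), Add(-4954, -450)), -1) = Pow(Add(Mul(Add(3085, Pow(1799, -1)), Pow(2321, -1)), -5404), -1) = Pow(Add(Mul(Add(3085, Rational(1, 1799)), Rational(1, 2321)), -5404), -1) = Pow(Add(Mul(Rational(5549916, 1799), Rational(1, 2321)), -5404), -1) = Pow(Add(Rational(5549916, 4175479), -5404), -1) = Pow(Rational(-22558738600, 4175479), -1) = Rational(-4175479, 22558738600)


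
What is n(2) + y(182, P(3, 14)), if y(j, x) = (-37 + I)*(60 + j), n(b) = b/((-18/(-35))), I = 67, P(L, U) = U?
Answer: 65375/9 ≈ 7263.9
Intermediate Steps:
n(b) = 35*b/18 (n(b) = b/((-18*(-1/35))) = b/(18/35) = b*(35/18) = 35*b/18)
y(j, x) = 1800 + 30*j (y(j, x) = (-37 + 67)*(60 + j) = 30*(60 + j) = 1800 + 30*j)
n(2) + y(182, P(3, 14)) = (35/18)*2 + (1800 + 30*182) = 35/9 + (1800 + 5460) = 35/9 + 7260 = 65375/9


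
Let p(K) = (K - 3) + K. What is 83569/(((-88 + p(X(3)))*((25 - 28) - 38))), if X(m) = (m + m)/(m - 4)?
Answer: 83569/4223 ≈ 19.789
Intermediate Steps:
X(m) = 2*m/(-4 + m) (X(m) = (2*m)/(-4 + m) = 2*m/(-4 + m))
p(K) = -3 + 2*K (p(K) = (-3 + K) + K = -3 + 2*K)
83569/(((-88 + p(X(3)))*((25 - 28) - 38))) = 83569/(((-88 + (-3 + 2*(2*3/(-4 + 3))))*((25 - 28) - 38))) = 83569/(((-88 + (-3 + 2*(2*3/(-1))))*(-3 - 38))) = 83569/(((-88 + (-3 + 2*(2*3*(-1))))*(-41))) = 83569/(((-88 + (-3 + 2*(-6)))*(-41))) = 83569/(((-88 + (-3 - 12))*(-41))) = 83569/(((-88 - 15)*(-41))) = 83569/((-103*(-41))) = 83569/4223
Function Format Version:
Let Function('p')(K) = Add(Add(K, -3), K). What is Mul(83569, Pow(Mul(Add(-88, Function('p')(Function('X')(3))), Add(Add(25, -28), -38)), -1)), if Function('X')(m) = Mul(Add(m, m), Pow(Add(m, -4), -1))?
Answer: Rational(83569, 4223) ≈ 19.789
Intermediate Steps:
Function('X')(m) = Mul(2, m, Pow(Add(-4, m), -1)) (Function('X')(m) = Mul(Mul(2, m), Pow(Add(-4, m), -1)) = Mul(2, m, Pow(Add(-4, m), -1)))
Function('p')(K) = Add(-3, Mul(2, K)) (Function('p')(K) = Add(Add(-3, K), K) = Add(-3, Mul(2, K)))
Mul(83569, Pow(Mul(Add(-88, Function('p')(Function('X')(3))), Add(Add(25, -28), -38)), -1)) = Mul(83569, Pow(Mul(Add(-88, Add(-3, Mul(2, Mul(2, 3, Pow(Add(-4, 3), -1))))), Add(Add(25, -28), -38)), -1)) = Mul(83569, Pow(Mul(Add(-88, Add(-3, Mul(2, Mul(2, 3, Pow(-1, -1))))), Add(-3, -38)), -1)) = Mul(83569, Pow(Mul(Add(-88, Add(-3, Mul(2, Mul(2, 3, -1)))), -41), -1)) = Mul(83569, Pow(Mul(Add(-88, Add(-3, Mul(2, -6))), -41), -1)) = Mul(83569, Pow(Mul(Add(-88, Add(-3, -12)), -41), -1)) = Mul(83569, Pow(Mul(Add(-88, -15), -41), -1)) = Mul(83569, Pow(Mul(-103, -41), -1)) = Mul(83569, Pow(4223, -1)) = Mul(83569, Rational(1, 4223)) = Rational(83569, 4223)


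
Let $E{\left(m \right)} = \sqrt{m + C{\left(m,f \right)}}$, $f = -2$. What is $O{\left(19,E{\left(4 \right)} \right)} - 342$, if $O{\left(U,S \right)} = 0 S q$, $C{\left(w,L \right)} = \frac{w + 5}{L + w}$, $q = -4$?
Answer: $-342$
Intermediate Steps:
$C{\left(w,L \right)} = \frac{5 + w}{L + w}$
$E{\left(m \right)} = \sqrt{m + \frac{5 + m}{-2 + m}}$
$O{\left(U,S \right)} = 0$ ($O{\left(U,S \right)} = 0 S \left(-4\right) = 0 \left(-4\right) = 0$)
$O{\left(19,E{\left(4 \right)} \right)} - 342 = 0 - 342 = -342$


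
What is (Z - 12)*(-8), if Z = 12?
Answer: 0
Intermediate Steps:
(Z - 12)*(-8) = (12 - 12)*(-8) = 0*(-8) = 0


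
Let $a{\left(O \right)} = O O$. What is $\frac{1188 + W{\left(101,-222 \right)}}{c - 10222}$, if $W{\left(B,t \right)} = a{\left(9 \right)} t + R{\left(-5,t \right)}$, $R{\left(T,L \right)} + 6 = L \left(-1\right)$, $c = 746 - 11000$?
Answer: $\frac{8289}{10238} \approx 0.80963$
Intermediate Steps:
$c = -10254$
$R{\left(T,L \right)} = -6 - L$ ($R{\left(T,L \right)} = -6 + L \left(-1\right) = -6 - L$)
$a{\left(O \right)} = O^{2}$
$W{\left(B,t \right)} = -6 + 80 t$ ($W{\left(B,t \right)} = 9^{2} t - \left(6 + t\right) = 81 t - \left(6 + t\right) = -6 + 80 t$)
$\frac{1188 + W{\left(101,-222 \right)}}{c - 10222} = \frac{1188 + \left(-6 + 80 \left(-222\right)\right)}{-10254 - 10222} = \frac{1188 - 17766}{-20476} = \left(1188 - 17766\right) \left(- \frac{1}{20476}\right) = \left(-16578\right) \left(- \frac{1}{20476}\right) = \frac{8289}{10238}$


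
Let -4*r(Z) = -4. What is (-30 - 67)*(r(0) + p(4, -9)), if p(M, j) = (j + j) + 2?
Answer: 1455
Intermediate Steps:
r(Z) = 1 (r(Z) = -¼*(-4) = 1)
p(M, j) = 2 + 2*j (p(M, j) = 2*j + 2 = 2 + 2*j)
(-30 - 67)*(r(0) + p(4, -9)) = (-30 - 67)*(1 + (2 + 2*(-9))) = -97*(1 + (2 - 18)) = -97*(1 - 16) = -97*(-15) = 1455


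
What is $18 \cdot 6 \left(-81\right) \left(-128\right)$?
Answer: $1119744$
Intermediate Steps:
$18 \cdot 6 \left(-81\right) \left(-128\right) = 108 \left(-81\right) \left(-128\right) = \left(-8748\right) \left(-128\right) = 1119744$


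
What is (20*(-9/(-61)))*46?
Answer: 8280/61 ≈ 135.74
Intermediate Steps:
(20*(-9/(-61)))*46 = (20*(-9*(-1/61)))*46 = (20*(9/61))*46 = (180/61)*46 = 8280/61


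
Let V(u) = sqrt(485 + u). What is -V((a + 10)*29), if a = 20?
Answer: -sqrt(1355) ≈ -36.810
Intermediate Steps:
-V((a + 10)*29) = -sqrt(485 + (20 + 10)*29) = -sqrt(485 + 30*29) = -sqrt(485 + 870) = -sqrt(1355)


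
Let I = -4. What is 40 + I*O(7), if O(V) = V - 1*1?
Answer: 16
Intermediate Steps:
O(V) = -1 + V (O(V) = V - 1 = -1 + V)
40 + I*O(7) = 40 - 4*(-1 + 7) = 40 - 4*6 = 40 - 24 = 16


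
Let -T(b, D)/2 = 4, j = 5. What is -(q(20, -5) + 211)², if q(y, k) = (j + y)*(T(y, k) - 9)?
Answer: -45796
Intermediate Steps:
T(b, D) = -8 (T(b, D) = -2*4 = -8)
q(y, k) = -85 - 17*y (q(y, k) = (5 + y)*(-8 - 9) = (5 + y)*(-17) = -85 - 17*y)
-(q(20, -5) + 211)² = -((-85 - 17*20) + 211)² = -((-85 - 340) + 211)² = -(-425 + 211)² = -1*(-214)² = -1*45796 = -45796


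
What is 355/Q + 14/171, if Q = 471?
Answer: 22433/26847 ≈ 0.83559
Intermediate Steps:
355/Q + 14/171 = 355/471 + 14/171 = 22433/26847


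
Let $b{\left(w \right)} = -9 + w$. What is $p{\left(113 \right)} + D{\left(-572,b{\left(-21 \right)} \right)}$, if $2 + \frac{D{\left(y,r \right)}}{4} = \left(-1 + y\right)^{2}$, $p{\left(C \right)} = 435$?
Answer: $1313743$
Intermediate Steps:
$D{\left(y,r \right)} = -8 + 4 \left(-1 + y\right)^{2}$
$p{\left(113 \right)} + D{\left(-572,b{\left(-21 \right)} \right)} = 435 - \left(8 - 4 \left(-1 - 572\right)^{2}\right) = 435 - \left(8 - 4 \left(-573\right)^{2}\right) = 435 + \left(-8 + 4 \cdot 328329\right) = 435 + \left(-8 + 1313316\right) = 435 + 1313308 = 1313743$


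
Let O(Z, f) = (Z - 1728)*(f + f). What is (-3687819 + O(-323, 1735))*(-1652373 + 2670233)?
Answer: -10997762531540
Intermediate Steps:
O(Z, f) = 2*f*(-1728 + Z) (O(Z, f) = (-1728 + Z)*(2*f) = 2*f*(-1728 + Z))
(-3687819 + O(-323, 1735))*(-1652373 + 2670233) = (-3687819 + 2*1735*(-1728 - 323))*(-1652373 + 2670233) = (-3687819 + 2*1735*(-2051))*1017860 = (-3687819 - 7116970)*1017860 = -10804789*1017860 = -10997762531540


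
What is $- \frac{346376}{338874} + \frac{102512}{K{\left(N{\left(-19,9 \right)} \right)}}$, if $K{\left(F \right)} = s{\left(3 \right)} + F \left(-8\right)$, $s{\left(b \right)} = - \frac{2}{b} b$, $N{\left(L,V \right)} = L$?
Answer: $\frac{963519308}{1411975} \approx 682.39$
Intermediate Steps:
$s{\left(b \right)} = -2$
$K{\left(F \right)} = -2 - 8 F$ ($K{\left(F \right)} = -2 + F \left(-8\right) = -2 - 8 F$)
$- \frac{346376}{338874} + \frac{102512}{K{\left(N{\left(-19,9 \right)} \right)}} = - \frac{346376}{338874} + \frac{102512}{-2 - -152} = \left(-346376\right) \frac{1}{338874} + \frac{102512}{-2 + 152} = - \frac{173188}{169437} + \frac{102512}{150} = - \frac{173188}{169437} + 102512 \cdot \frac{1}{150} = - \frac{173188}{169437} + \frac{51256}{75} = \frac{963519308}{1411975}$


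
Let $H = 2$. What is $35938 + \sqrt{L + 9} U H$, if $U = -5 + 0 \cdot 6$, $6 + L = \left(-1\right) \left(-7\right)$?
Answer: $35938 - 10 \sqrt{10} \approx 35906.0$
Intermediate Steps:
$L = 1$ ($L = -6 - -7 = -6 + 7 = 1$)
$U = -5$ ($U = -5 + 0 = -5$)
$35938 + \sqrt{L + 9} U H = 35938 + \sqrt{1 + 9} \left(-5\right) 2 = 35938 + \sqrt{10} \left(-5\right) 2 = 35938 + - 5 \sqrt{10} \cdot 2 = 35938 - 10 \sqrt{10}$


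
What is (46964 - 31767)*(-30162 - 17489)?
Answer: -724152247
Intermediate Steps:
(46964 - 31767)*(-30162 - 17489) = 15197*(-47651) = -724152247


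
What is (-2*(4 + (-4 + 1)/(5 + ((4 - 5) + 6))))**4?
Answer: 1874161/625 ≈ 2998.7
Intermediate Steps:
(-2*(4 + (-4 + 1)/(5 + ((4 - 5) + 6))))**4 = (-2*(4 - 3/(5 + (-1 + 6))))**4 = (-2*(4 - 3/(5 + 5)))**4 = (-2*(4 - 3/10))**4 = (-2*37/10)**4 = (-37/5)**4 = 1874161/625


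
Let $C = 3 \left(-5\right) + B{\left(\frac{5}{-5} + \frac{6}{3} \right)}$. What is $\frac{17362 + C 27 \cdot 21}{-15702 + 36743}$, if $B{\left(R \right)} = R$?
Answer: $\frac{9424}{21041} \approx 0.44789$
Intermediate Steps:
$C = -14$ ($C = 3 \left(-5\right) + \left(\frac{5}{-5} + \frac{6}{3}\right) = -15 + \left(5 \left(- \frac{1}{5}\right) + 6 \cdot \frac{1}{3}\right) = -15 + \left(-1 + 2\right) = -15 + 1 = -14$)
$\frac{17362 + C 27 \cdot 21}{-15702 + 36743} = \frac{17362 + \left(-14\right) 27 \cdot 21}{-15702 + 36743} = \frac{17362 - 7938}{21041} = \left(17362 - 7938\right) \frac{1}{21041} = 9424 \cdot \frac{1}{21041} = \frac{9424}{21041}$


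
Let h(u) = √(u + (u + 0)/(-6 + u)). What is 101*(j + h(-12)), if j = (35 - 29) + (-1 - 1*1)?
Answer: 404 + 101*I*√102/3 ≈ 404.0 + 340.02*I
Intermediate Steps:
h(u) = √(u + u/(-6 + u))
j = 4 (j = 6 + (-1 - 1) = 6 - 2 = 4)
101*(j + h(-12)) = 101*(4 + √(-12*(-5 - 12)/(-6 - 12))) = 101*(4 + √(-12*(-17)/(-18))) = 101*(4 + √(-12*(-1/18)*(-17))) = 101*(4 + √(-34/3)) = 101*(4 + I*√102/3) = 404 + 101*I*√102/3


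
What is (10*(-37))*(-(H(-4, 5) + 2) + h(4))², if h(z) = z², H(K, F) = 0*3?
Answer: -72520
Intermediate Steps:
H(K, F) = 0
(10*(-37))*(-(H(-4, 5) + 2) + h(4))² = (10*(-37))*(-(0 + 2) + 4²)² = -370*(-1*2 + 16)² = -370*(-2 + 16)² = -370*14² = -370*196 = -72520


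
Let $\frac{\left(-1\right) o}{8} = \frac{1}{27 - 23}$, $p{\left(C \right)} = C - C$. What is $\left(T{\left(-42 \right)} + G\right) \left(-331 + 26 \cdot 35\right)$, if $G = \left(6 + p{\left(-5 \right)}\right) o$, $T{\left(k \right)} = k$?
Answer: $-31266$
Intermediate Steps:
$p{\left(C \right)} = 0$
$o = -2$ ($o = - \frac{8}{27 - 23} = - \frac{8}{4} = \left(-8\right) \frac{1}{4} = -2$)
$G = -12$ ($G = \left(6 + 0\right) \left(-2\right) = 6 \left(-2\right) = -12$)
$\left(T{\left(-42 \right)} + G\right) \left(-331 + 26 \cdot 35\right) = \left(-42 - 12\right) \left(-331 + 26 \cdot 35\right) = - 54 \left(-331 + 910\right) = \left(-54\right) 579 = -31266$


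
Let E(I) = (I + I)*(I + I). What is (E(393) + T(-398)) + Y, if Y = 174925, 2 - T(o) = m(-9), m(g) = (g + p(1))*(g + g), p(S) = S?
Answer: 792579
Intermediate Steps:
E(I) = 4*I² (E(I) = (2*I)*(2*I) = 4*I²)
m(g) = 2*g*(1 + g) (m(g) = (g + 1)*(g + g) = (1 + g)*(2*g) = 2*g*(1 + g))
T(o) = -142 (T(o) = 2 - 2*(-9)*(1 - 9) = 2 - 2*(-9)*(-8) = 2 - 1*144 = 2 - 144 = -142)
(E(393) + T(-398)) + Y = (4*393² - 142) + 174925 = (4*154449 - 142) + 174925 = (617796 - 142) + 174925 = 617654 + 174925 = 792579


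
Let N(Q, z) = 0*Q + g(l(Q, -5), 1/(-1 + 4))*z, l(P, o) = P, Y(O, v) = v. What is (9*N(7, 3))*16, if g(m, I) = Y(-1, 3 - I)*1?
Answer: 1152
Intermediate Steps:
g(m, I) = 3 - I (g(m, I) = (3 - I)*1 = 3 - I)
N(Q, z) = 8*z/3 (N(Q, z) = 0*Q + (3 - 1/(-1 + 4))*z = 0 + (3 - 1/3)*z = 0 + 8*z/3 = 8*z/3)
(9*N(7, 3))*16 = (9*((8/3)*3))*16 = (9*8)*16 = 72*16 = 1152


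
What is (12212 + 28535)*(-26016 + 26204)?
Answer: 7660436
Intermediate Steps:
(12212 + 28535)*(-26016 + 26204) = 40747*188 = 7660436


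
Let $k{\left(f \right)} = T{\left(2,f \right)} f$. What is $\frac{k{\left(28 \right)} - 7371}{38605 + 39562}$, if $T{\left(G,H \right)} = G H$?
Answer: $- \frac{5803}{78167} \approx -0.074239$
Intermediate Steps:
$k{\left(f \right)} = 2 f^{2}$ ($k{\left(f \right)} = 2 f f = 2 f^{2}$)
$\frac{k{\left(28 \right)} - 7371}{38605 + 39562} = \frac{2 \cdot 28^{2} - 7371}{38605 + 39562} = \frac{2 \cdot 784 - 7371}{78167} = \left(1568 - 7371\right) \frac{1}{78167} = \left(-5803\right) \frac{1}{78167} = - \frac{5803}{78167}$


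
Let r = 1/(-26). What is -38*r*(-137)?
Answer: -2603/13 ≈ -200.23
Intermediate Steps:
r = -1/26 ≈ -0.038462
-38*r*(-137) = -38*(-1/26)*(-137) = (19/13)*(-137) = -2603/13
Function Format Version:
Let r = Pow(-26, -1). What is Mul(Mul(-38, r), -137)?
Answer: Rational(-2603, 13) ≈ -200.23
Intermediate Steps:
r = Rational(-1, 26) ≈ -0.038462
Mul(Mul(-38, r), -137) = Mul(Mul(-38, Rational(-1, 26)), -137) = Mul(Rational(19, 13), -137) = Rational(-2603, 13)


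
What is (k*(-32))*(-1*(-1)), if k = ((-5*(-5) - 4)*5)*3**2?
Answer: -30240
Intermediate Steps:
k = 945 (k = ((25 - 4)*5)*9 = (21*5)*9 = 105*9 = 945)
(k*(-32))*(-1*(-1)) = (945*(-32))*(-1*(-1)) = -30240*1 = -30240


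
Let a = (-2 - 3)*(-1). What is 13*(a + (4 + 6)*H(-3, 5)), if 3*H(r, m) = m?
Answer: 845/3 ≈ 281.67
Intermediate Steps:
H(r, m) = m/3
a = 5 (a = -5*(-1) = 5)
13*(a + (4 + 6)*H(-3, 5)) = 13*(5 + (4 + 6)*((⅓)*5)) = 13*(5 + 10*(5/3)) = 13*(5 + 50/3) = 13*(65/3) = 845/3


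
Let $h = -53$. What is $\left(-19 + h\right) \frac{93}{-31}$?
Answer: $216$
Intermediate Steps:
$\left(-19 + h\right) \frac{93}{-31} = \left(-19 - 53\right) \frac{93}{-31} = - 72 \cdot 93 \left(- \frac{1}{31}\right) = \left(-72\right) \left(-3\right) = 216$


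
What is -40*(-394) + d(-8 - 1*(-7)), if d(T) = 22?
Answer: 15782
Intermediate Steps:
-40*(-394) + d(-8 - 1*(-7)) = -40*(-394) + 22 = 15760 + 22 = 15782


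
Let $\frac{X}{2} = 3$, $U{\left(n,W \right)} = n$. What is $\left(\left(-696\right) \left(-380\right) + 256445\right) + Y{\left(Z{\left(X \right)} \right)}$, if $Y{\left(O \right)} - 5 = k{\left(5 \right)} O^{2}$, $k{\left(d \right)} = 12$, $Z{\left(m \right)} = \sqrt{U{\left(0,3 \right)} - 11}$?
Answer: $520798$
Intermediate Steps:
$X = 6$ ($X = 2 \cdot 3 = 6$)
$Z{\left(m \right)} = i \sqrt{11}$ ($Z{\left(m \right)} = \sqrt{0 - 11} = \sqrt{-11} = i \sqrt{11}$)
$Y{\left(O \right)} = 5 + 12 O^{2}$
$\left(\left(-696\right) \left(-380\right) + 256445\right) + Y{\left(Z{\left(X \right)} \right)} = \left(\left(-696\right) \left(-380\right) + 256445\right) + \left(5 + 12 \left(i \sqrt{11}\right)^{2}\right) = \left(264480 + 256445\right) + \left(5 + 12 \left(-11\right)\right) = 520925 + \left(5 - 132\right) = 520925 - 127 = 520798$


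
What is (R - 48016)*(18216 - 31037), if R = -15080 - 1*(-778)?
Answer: 798979078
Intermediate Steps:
R = -14302 (R = -15080 + 778 = -14302)
(R - 48016)*(18216 - 31037) = (-14302 - 48016)*(18216 - 31037) = -62318*(-12821) = 798979078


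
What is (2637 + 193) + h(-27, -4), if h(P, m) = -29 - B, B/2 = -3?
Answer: 2807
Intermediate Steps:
B = -6 (B = 2*(-3) = -6)
h(P, m) = -23 (h(P, m) = -29 - 1*(-6) = -29 + 6 = -23)
(2637 + 193) + h(-27, -4) = (2637 + 193) - 23 = 2830 - 23 = 2807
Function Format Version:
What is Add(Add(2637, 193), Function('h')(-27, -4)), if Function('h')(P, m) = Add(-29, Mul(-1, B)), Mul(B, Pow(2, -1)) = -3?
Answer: 2807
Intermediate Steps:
B = -6 (B = Mul(2, -3) = -6)
Function('h')(P, m) = -23 (Function('h')(P, m) = Add(-29, Mul(-1, -6)) = Add(-29, 6) = -23)
Add(Add(2637, 193), Function('h')(-27, -4)) = Add(Add(2637, 193), -23) = Add(2830, -23) = 2807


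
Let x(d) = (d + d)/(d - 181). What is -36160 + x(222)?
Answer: -1482116/41 ≈ -36149.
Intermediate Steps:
x(d) = 2*d/(-181 + d) (x(d) = (2*d)/(-181 + d) = 2*d/(-181 + d))
-36160 + x(222) = -36160 + 2*222/(-181 + 222) = -36160 + 2*222/41 = -36160 + 2*222*(1/41) = -36160 + 444/41 = -1482116/41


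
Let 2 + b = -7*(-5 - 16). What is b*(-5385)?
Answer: -780825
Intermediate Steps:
b = 145 (b = -2 - 7*(-5 - 16) = -2 - 7*(-21) = -2 + 147 = 145)
b*(-5385) = 145*(-5385) = -780825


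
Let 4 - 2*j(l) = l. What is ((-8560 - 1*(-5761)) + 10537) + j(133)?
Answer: 15347/2 ≈ 7673.5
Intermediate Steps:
j(l) = 2 - l/2
((-8560 - 1*(-5761)) + 10537) + j(133) = ((-8560 - 1*(-5761)) + 10537) + (2 - ½*133) = ((-8560 + 5761) + 10537) + (2 - 133/2) = (-2799 + 10537) - 129/2 = 7738 - 129/2 = 15347/2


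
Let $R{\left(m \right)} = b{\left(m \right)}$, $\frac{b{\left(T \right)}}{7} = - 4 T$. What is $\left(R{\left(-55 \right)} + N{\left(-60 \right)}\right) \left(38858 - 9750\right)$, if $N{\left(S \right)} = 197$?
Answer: $50560596$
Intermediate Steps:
$b{\left(T \right)} = - 28 T$ ($b{\left(T \right)} = 7 \left(- 4 T\right) = - 28 T$)
$R{\left(m \right)} = - 28 m$
$\left(R{\left(-55 \right)} + N{\left(-60 \right)}\right) \left(38858 - 9750\right) = \left(\left(-28\right) \left(-55\right) + 197\right) \left(38858 - 9750\right) = \left(1540 + 197\right) 29108 = 1737 \cdot 29108 = 50560596$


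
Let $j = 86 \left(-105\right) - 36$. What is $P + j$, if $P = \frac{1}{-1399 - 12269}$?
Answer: $- \frac{123914089}{13668} \approx -9066.0$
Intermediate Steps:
$P = - \frac{1}{13668}$ ($P = \frac{1}{-13668} = - \frac{1}{13668} \approx -7.3164 \cdot 10^{-5}$)
$j = -9066$ ($j = -9030 + \left(2 - 38\right) = -9030 - 36 = -9066$)
$P + j = - \frac{1}{13668} - 9066 = - \frac{123914089}{13668}$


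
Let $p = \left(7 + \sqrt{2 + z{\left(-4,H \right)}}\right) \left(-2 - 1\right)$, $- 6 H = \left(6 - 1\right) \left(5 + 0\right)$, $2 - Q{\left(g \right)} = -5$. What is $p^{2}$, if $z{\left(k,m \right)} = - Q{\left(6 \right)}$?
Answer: $396 + 126 i \sqrt{5} \approx 396.0 + 281.74 i$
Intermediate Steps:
$Q{\left(g \right)} = 7$ ($Q{\left(g \right)} = 2 - -5 = 2 + 5 = 7$)
$H = - \frac{25}{6}$ ($H = - \frac{\left(6 - 1\right) \left(5 + 0\right)}{6} = - \frac{5 \cdot 5}{6} = \left(- \frac{1}{6}\right) 25 = - \frac{25}{6} \approx -4.1667$)
$z{\left(k,m \right)} = -7$ ($z{\left(k,m \right)} = \left(-1\right) 7 = -7$)
$p = -21 - 3 i \sqrt{5}$ ($p = \left(7 + \sqrt{2 - 7}\right) \left(-2 - 1\right) = \left(7 + \sqrt{-5}\right) \left(-3\right) = \left(7 + i \sqrt{5}\right) \left(-3\right) = -21 - 3 i \sqrt{5} \approx -21.0 - 6.7082 i$)
$p^{2} = \left(-21 - 3 i \sqrt{5}\right)^{2}$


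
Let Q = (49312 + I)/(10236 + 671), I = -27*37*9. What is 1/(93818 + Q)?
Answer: 10907/1023313247 ≈ 1.0659e-5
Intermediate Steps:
I = -8991 (I = -999*9 = -8991)
Q = 40321/10907 (Q = (49312 - 8991)/(10236 + 671) = 40321/10907 ≈ 3.6968)
1/(93818 + Q) = 1/(93818 + 40321/10907) = 1/(1023313247/10907) = 10907/1023313247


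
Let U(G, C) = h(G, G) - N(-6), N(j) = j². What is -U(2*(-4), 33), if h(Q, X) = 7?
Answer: 29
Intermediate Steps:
U(G, C) = -29 (U(G, C) = 7 - 1*(-6)² = 7 - 1*36 = 7 - 36 = -29)
-U(2*(-4), 33) = -1*(-29) = 29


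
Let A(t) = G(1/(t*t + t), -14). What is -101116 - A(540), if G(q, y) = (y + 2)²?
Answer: -101260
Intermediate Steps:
G(q, y) = (2 + y)²
A(t) = 144 (A(t) = (2 - 14)² = (-12)² = 144)
-101116 - A(540) = -101116 - 1*144 = -101116 - 144 = -101260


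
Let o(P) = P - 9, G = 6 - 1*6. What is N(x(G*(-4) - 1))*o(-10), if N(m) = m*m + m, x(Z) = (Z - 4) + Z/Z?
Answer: -228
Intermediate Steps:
G = 0 (G = 6 - 6 = 0)
o(P) = -9 + P
x(Z) = -3 + Z (x(Z) = (-4 + Z) + 1 = -3 + Z)
N(m) = m + m**2 (N(m) = m**2 + m = m + m**2)
N(x(G*(-4) - 1))*o(-10) = ((-3 + (0*(-4) - 1))*(1 + (-3 + (0*(-4) - 1))))*(-9 - 10) = ((-3 + (0 - 1))*(1 + (-3 + (0 - 1))))*(-19) = ((-3 - 1)*(1 + (-3 - 1)))*(-19) = -4*(1 - 4)*(-19) = -4*(-3)*(-19) = 12*(-19) = -228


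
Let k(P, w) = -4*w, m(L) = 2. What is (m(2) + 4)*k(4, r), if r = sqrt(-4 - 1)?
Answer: -24*I*sqrt(5) ≈ -53.666*I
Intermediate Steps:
r = I*sqrt(5) (r = sqrt(-5) = I*sqrt(5) ≈ 2.2361*I)
(m(2) + 4)*k(4, r) = (2 + 4)*(-4*I*sqrt(5)) = 6*(-4*I*sqrt(5)) = -24*I*sqrt(5)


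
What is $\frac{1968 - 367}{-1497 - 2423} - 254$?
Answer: $- \frac{997281}{3920} \approx -254.41$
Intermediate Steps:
$\frac{1968 - 367}{-1497 - 2423} - 254 = \frac{1601}{-3920} - 254 = 1601 \left(- \frac{1}{3920}\right) - 254 = - \frac{1601}{3920} - 254 = - \frac{997281}{3920}$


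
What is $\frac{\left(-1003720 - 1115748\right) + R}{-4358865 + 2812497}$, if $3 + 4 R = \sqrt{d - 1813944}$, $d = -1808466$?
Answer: $\frac{8477875}{6185472} - \frac{i \sqrt{402490}}{2061824} \approx 1.3706 - 0.0003077 i$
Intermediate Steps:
$R = - \frac{3}{4} + \frac{3 i \sqrt{402490}}{4}$ ($R = - \frac{3}{4} + \frac{\sqrt{-1808466 - 1813944}}{4} = - \frac{3}{4} + \frac{\sqrt{-3622410}}{4} = - \frac{3}{4} + \frac{3 i \sqrt{402490}}{4} \approx -0.75 + 475.82 i$)
$\frac{\left(-1003720 - 1115748\right) + R}{-4358865 + 2812497} = \frac{\left(-1003720 - 1115748\right) - \left(\frac{3}{4} - \frac{3 i \sqrt{402490}}{4}\right)}{-4358865 + 2812497} = \frac{-2119468 - \left(\frac{3}{4} - \frac{3 i \sqrt{402490}}{4}\right)}{-1546368} = \left(- \frac{8477875}{4} + \frac{3 i \sqrt{402490}}{4}\right) \left(- \frac{1}{1546368}\right) = \frac{8477875}{6185472} - \frac{i \sqrt{402490}}{2061824}$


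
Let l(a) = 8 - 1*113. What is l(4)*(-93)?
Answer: 9765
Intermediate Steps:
l(a) = -105 (l(a) = 8 - 113 = -105)
l(4)*(-93) = -105*(-93) = 9765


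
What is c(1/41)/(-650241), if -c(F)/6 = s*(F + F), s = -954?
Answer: -424/987403 ≈ -0.00042941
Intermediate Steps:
c(F) = 11448*F (c(F) = -(-5724)*(F + F) = -(-5724)*2*F = -(-11448)*F = 11448*F)
c(1/41)/(-650241) = (11448/41)/(-650241) = (11448*(1/41))*(-1/650241) = (11448/41)*(-1/650241) = -424/987403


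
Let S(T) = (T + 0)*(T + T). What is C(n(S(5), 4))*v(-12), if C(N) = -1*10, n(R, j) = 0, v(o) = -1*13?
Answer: 130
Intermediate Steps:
S(T) = 2*T**2 (S(T) = T*(2*T) = 2*T**2)
v(o) = -13
C(N) = -10
C(n(S(5), 4))*v(-12) = -10*(-13) = 130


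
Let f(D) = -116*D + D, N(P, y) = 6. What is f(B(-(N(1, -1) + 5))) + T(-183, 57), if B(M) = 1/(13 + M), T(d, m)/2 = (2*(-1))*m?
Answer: -571/2 ≈ -285.50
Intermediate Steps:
T(d, m) = -4*m (T(d, m) = 2*((2*(-1))*m) = 2*(-2*m) = -4*m)
f(D) = -115*D
f(B(-(N(1, -1) + 5))) + T(-183, 57) = -115/(13 - (6 + 5)) - 4*57 = -115/(13 - 1*11) - 228 = -115/(13 - 11) - 228 = -115/2 - 228 = -571/2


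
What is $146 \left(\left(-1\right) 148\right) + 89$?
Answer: $-21519$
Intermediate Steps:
$146 \left(\left(-1\right) 148\right) + 89 = 146 \left(-148\right) + 89 = -21608 + 89 = -21519$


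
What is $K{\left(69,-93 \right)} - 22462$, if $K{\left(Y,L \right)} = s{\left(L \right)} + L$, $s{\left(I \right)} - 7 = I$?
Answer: $-22641$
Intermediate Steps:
$s{\left(I \right)} = 7 + I$
$K{\left(Y,L \right)} = 7 + 2 L$ ($K{\left(Y,L \right)} = \left(7 + L\right) + L = 7 + 2 L$)
$K{\left(69,-93 \right)} - 22462 = \left(7 + 2 \left(-93\right)\right) - 22462 = \left(7 - 186\right) - 22462 = -179 - 22462 = -22641$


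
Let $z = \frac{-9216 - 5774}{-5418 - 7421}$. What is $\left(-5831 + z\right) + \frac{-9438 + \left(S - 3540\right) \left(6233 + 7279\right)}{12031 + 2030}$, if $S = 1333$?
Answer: $- \frac{478482552139}{60176393} \approx -7951.3$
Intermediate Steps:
$z = \frac{14990}{12839}$ ($z = - \frac{14990}{-12839} = \left(-14990\right) \left(- \frac{1}{12839}\right) = \frac{14990}{12839} \approx 1.1675$)
$\left(-5831 + z\right) + \frac{-9438 + \left(S - 3540\right) \left(6233 + 7279\right)}{12031 + 2030} = \left(-5831 + \frac{14990}{12839}\right) + \frac{-9438 + \left(1333 - 3540\right) \left(6233 + 7279\right)}{12031 + 2030} = - \frac{74849219}{12839} + \frac{-9438 - 29820984}{14061} = - \frac{74849219}{12839} + \left(-9438 - 29820984\right) \frac{1}{14061} = - \frac{74849219}{12839} - \frac{9943474}{4687} = - \frac{478482552139}{60176393}$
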